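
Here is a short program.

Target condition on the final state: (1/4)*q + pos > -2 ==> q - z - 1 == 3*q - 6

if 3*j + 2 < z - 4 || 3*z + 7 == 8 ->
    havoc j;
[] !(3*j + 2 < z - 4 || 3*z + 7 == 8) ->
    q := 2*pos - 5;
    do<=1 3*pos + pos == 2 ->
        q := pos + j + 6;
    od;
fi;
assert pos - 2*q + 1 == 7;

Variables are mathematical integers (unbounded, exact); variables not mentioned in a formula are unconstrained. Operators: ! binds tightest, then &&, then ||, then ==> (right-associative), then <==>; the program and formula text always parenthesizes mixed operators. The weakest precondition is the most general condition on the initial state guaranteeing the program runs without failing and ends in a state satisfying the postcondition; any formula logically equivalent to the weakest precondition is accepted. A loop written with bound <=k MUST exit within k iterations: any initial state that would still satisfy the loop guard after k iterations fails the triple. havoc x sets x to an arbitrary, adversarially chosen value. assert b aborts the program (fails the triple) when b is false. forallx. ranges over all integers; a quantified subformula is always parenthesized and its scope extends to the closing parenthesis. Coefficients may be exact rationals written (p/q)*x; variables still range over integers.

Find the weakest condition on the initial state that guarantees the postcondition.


Working backward. After the program, the postcondition (1/4)*q + pos > -2 ==> q - z - 1 == 3*q - 6 must hold; in canonical form it is pos + (1/4)*q > -2 ==> 2*q + z == 5.
Before assert pos - 2*q + 1 == 7: pos == 2*q + 6 && (pos + (1/4)*q > -2 ==> 2*q + z == 5)
Then branch requires pos == 2*q + 6 && (pos + (1/4)*q > -2 ==> 2*q + z == 5); else branch requires (4*pos == 2 ==> ((!(4*pos == 2)) && 2*j + pos == -18 && ((1/4)*j + (5/4)*pos > -7/2 ==> 2*j + 2*pos + z == -7))) && ((!(4*pos == 2)) ==> (3*pos == 4 && ((3/2)*pos > -3/4 ==> 4*pos + z == 15))).
Before the if: ((3*j < z - 6 || 3*z == 1) ==> (pos == 2*q + 6 && (pos + (1/4)*q > -2 ==> 2*q + z == 5))) && ((!(3*j < z - 6 || 3*z == 1)) ==> ((4*pos == 2 ==> ((!(4*pos == 2)) && 2*j + pos == -18 && ((1/4)*j + (5/4)*pos > -7/2 ==> 2*j + 2*pos + z == -7))) && ((!(4*pos == 2)) ==> (3*pos == 4 && ((3/2)*pos > -3/4 ==> 4*pos + z == 15)))))
Answer: WP = ((3*j < z - 6 || 3*z == 1) ==> (pos == 2*q + 6 && (pos + (1/4)*q > -2 ==> 2*q + z == 5))) && ((!(3*j < z - 6 || 3*z == 1)) ==> ((4*pos == 2 ==> ((!(4*pos == 2)) && 2*j + pos == -18 && ((1/4)*j + (5/4)*pos > -7/2 ==> 2*j + 2*pos + z == -7))) && ((!(4*pos == 2)) ==> (3*pos == 4 && ((3/2)*pos > -3/4 ==> 4*pos + z == 15)))))


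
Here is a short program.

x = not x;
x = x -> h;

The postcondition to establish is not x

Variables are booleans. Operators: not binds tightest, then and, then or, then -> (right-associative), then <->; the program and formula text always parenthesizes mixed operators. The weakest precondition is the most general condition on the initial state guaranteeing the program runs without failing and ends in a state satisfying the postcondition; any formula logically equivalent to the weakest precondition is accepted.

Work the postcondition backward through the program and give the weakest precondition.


Working backward. After the program, not x must hold.
Before x := x -> h: not (x -> h)
Before x := not x: not ((not x) -> h)
Answer: WP = not ((not x) -> h)


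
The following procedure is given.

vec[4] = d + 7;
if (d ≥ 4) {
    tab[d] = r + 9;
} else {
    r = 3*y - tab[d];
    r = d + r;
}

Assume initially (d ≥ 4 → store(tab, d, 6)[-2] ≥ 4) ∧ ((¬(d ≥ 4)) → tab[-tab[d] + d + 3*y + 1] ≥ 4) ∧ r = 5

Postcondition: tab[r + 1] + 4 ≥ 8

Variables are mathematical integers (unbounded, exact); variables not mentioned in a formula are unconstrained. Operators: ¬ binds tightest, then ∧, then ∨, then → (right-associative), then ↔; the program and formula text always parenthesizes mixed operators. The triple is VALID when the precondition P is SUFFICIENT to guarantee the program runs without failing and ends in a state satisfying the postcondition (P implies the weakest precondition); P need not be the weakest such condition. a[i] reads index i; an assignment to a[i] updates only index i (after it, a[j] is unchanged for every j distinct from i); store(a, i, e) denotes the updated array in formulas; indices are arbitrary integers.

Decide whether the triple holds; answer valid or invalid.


Working backward. After the program, the postcondition tab[r + 1] + 4 ≥ 8 must hold; in canonical form it is tab[r + 1] ≥ 4.
Then branch requires store(tab, d, r + 9)[r + 1] ≥ 4; else branch requires tab[-tab[d] + d + 3*y + 1] ≥ 4.
Before the if: (d ≥ 4 → store(tab, d, r + 9)[r + 1] ≥ 4) ∧ ((¬(d ≥ 4)) → tab[-tab[d] + d + 3*y + 1] ≥ 4)
Before vec[4] := d + 7: (d ≥ 4 → store(tab, d, r + 9)[r + 1] ≥ 4) ∧ ((¬(d ≥ 4)) → tab[-tab[d] + d + 3*y + 1] ≥ 4)
The weakest precondition is (d ≥ 4 → store(tab, d, r + 9)[r + 1] ≥ 4) ∧ ((¬(d ≥ 4)) → tab[-tab[d] + d + 3*y + 1] ≥ 4).
Check whether (d ≥ 4 → store(tab, d, 6)[-2] ≥ 4) ∧ ((¬(d ≥ 4)) → tab[-tab[d] + d + 3*y + 1] ≥ 4) ∧ r = 5 implies it.
Countermodel: at the initial state d = 7, r = 5, tab = {[-2] = 4, [6] = 0, [7] = 2, elsewhere 2}, y = 0, the precondition holds but the weakest precondition fails.
Answer: invalid


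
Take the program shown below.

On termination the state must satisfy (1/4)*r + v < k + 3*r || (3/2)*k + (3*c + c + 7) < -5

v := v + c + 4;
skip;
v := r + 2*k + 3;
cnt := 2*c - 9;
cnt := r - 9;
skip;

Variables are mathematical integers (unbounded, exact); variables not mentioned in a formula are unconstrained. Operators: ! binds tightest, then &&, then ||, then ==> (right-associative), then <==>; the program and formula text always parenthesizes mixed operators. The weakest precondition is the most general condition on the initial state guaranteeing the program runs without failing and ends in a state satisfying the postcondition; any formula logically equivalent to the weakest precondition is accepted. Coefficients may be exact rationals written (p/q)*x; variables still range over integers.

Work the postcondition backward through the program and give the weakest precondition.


Working backward. After the program, the postcondition (1/4)*r + v < k + 3*r || (3/2)*k + (3*c + c + 7) < -5 must hold; in canonical form it is v < k + (11/4)*r || 4*c + (3/2)*k < -12.
Before skip: v < k + (11/4)*r || 4*c + (3/2)*k < -12
Before cnt := r - 9: v < k + (11/4)*r || 4*c + (3/2)*k < -12
Before cnt := 2*c - 9: v < k + (11/4)*r || 4*c + (3/2)*k < -12
Before v := r + 2*k + 3: k < (7/4)*r - 3 || 4*c + (3/2)*k < -12
Before skip: k < (7/4)*r - 3 || 4*c + (3/2)*k < -12
Before v := v + c + 4: k < (7/4)*r - 3 || 4*c + (3/2)*k < -12
Answer: WP = k < (7/4)*r - 3 || 4*c + (3/2)*k < -12


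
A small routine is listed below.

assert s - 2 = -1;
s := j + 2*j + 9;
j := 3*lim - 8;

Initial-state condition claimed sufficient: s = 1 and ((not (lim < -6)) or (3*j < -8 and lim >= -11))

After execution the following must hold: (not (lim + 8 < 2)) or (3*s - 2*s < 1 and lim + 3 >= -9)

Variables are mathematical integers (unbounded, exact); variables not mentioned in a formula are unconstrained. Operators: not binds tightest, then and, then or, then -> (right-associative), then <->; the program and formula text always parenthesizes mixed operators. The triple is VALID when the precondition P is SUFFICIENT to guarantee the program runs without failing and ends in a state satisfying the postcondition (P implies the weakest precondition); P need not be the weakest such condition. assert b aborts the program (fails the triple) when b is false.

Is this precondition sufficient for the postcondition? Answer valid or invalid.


Working backward. After the program, the postcondition (not (lim + 8 < 2)) or (3*s - 2*s < 1 and lim + 3 >= -9) must hold; in canonical form it is (not (lim < -6)) or (s < 1 and lim >= -12).
Before j := 3*lim - 8: (not (lim < -6)) or (s < 1 and lim >= -12)
Before s := j + 2*j + 9: (not (lim < -6)) or (3*j < -8 and lim >= -12)
Before assert s - 2 = -1: s = 1 and ((not (lim < -6)) or (3*j < -8 and lim >= -12))
The weakest precondition is s = 1 and ((not (lim < -6)) or (3*j < -8 and lim >= -12)).
Check whether s = 1 and ((not (lim < -6)) or (3*j < -8 and lim >= -11)) implies it.
Every state satisfying the precondition satisfies the weakest precondition: the implication holds.
Answer: valid


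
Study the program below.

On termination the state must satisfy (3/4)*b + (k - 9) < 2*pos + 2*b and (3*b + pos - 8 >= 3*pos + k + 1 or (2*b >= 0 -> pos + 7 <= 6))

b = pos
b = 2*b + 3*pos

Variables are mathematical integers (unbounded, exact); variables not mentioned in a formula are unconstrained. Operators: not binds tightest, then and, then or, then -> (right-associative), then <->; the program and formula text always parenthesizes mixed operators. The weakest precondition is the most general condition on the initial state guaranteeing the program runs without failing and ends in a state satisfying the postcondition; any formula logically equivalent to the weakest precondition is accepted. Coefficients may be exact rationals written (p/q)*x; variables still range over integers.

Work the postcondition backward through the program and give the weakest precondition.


Working backward. After the program, the postcondition (3/4)*b + (k - 9) < 2*pos + 2*b and (3*b + pos - 8 >= 3*pos + k + 1 or (2*b >= 0 -> pos + 7 <= 6)) must hold; in canonical form it is k < (5/4)*b + 2*pos + 9 and (3*b >= k + 2*pos + 9 or (2*b >= 0 -> pos <= -1)).
Before b := 2*b + 3*pos: k < (5/2)*b + (23/4)*pos + 9 and (6*b + 7*pos >= k + 9 or (4*b + 6*pos >= 0 -> pos <= -1))
Before b := pos: k < (33/4)*pos + 9 and (13*pos >= k + 9 or (10*pos >= 0 -> pos <= -1))
Answer: WP = k < (33/4)*pos + 9 and (13*pos >= k + 9 or (10*pos >= 0 -> pos <= -1))


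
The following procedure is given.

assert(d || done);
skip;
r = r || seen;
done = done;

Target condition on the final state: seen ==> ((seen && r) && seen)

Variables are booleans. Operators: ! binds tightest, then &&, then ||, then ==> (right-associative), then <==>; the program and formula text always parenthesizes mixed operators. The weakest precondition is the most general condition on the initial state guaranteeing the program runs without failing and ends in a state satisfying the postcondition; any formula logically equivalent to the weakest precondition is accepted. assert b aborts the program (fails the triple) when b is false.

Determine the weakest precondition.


Working backward. After the program, the postcondition seen ==> ((seen && r) && seen) must hold; in canonical form it is seen ==> (seen && r).
Before done := done: seen ==> (seen && r)
Before r := r || seen: seen ==> (seen && (r || seen))
Before skip: seen ==> (seen && (r || seen))
Before assert d || done: (d || done) && (seen ==> (seen && (r || seen)))
Answer: WP = (d || done) && (seen ==> (seen && (r || seen)))


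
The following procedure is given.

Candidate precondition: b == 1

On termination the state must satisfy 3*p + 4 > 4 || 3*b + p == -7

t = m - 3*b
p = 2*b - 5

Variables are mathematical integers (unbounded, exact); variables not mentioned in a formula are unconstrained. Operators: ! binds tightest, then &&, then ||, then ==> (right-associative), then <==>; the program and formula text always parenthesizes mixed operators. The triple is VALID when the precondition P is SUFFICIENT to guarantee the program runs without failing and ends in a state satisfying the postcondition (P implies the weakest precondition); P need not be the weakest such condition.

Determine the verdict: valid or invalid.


Working backward. After the program, the postcondition 3*p + 4 > 4 || 3*b + p == -7 must hold; in canonical form it is 3*p > 0 || 3*b + p == -7.
Before p := 2*b - 5: 6*b > 15 || 5*b == -2
Before t := m - 3*b: 6*b > 15 || 5*b == -2
The weakest precondition is 6*b > 15 || 5*b == -2.
Check whether b == 1 implies it.
Countermodel: at the initial state b = 1, the precondition holds but the weakest precondition fails.
Answer: invalid


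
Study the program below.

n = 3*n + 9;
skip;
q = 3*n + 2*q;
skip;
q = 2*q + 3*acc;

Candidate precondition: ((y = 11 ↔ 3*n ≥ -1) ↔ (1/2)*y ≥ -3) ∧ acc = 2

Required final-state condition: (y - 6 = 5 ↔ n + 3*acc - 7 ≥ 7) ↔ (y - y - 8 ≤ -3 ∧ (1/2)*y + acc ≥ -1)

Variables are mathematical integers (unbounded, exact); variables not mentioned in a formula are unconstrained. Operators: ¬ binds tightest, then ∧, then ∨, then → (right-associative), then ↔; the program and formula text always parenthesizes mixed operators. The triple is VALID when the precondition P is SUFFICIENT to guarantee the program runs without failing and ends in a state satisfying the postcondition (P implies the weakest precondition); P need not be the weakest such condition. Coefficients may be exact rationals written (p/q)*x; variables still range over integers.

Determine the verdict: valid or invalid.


Working backward. After the program, the postcondition (y - 6 = 5 ↔ n + 3*acc - 7 ≥ 7) ↔ (y - y - 8 ≤ -3 ∧ (1/2)*y + acc ≥ -1) must hold; in canonical form it is (y = 11 ↔ 3*acc + n ≥ 14) ↔ acc + (1/2)*y ≥ -1.
Before q := 2*q + 3*acc: (y = 11 ↔ 3*acc + n ≥ 14) ↔ acc + (1/2)*y ≥ -1
Before skip: (y = 11 ↔ 3*acc + n ≥ 14) ↔ acc + (1/2)*y ≥ -1
Before q := 3*n + 2*q: (y = 11 ↔ 3*acc + n ≥ 14) ↔ acc + (1/2)*y ≥ -1
Before skip: (y = 11 ↔ 3*acc + n ≥ 14) ↔ acc + (1/2)*y ≥ -1
Before n := 3*n + 9: (y = 11 ↔ 3*acc + 3*n ≥ 5) ↔ acc + (1/2)*y ≥ -1
The weakest precondition is (y = 11 ↔ 3*acc + 3*n ≥ 5) ↔ acc + (1/2)*y ≥ -1.
Check whether ((y = 11 ↔ 3*n ≥ -1) ↔ (1/2)*y ≥ -3) ∧ acc = 2 implies it.
Every state satisfying the precondition satisfies the weakest precondition: the implication holds.
Answer: valid


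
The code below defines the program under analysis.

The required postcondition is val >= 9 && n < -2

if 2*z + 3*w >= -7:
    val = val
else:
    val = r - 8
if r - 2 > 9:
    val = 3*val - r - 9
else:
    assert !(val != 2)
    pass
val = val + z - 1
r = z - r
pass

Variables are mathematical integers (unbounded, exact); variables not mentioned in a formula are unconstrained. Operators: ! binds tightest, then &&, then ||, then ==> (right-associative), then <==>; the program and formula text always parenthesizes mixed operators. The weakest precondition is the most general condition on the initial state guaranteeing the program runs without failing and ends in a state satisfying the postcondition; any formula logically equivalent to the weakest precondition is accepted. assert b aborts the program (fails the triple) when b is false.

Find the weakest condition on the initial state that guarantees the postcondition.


Working backward. After the program, val >= 9 && n < -2 must hold.
Before skip: val >= 9 && n < -2
Before r := z - r: val >= 9 && n < -2
Before val := val + z - 1: val + z >= 10 && n < -2
Then branch requires 3*val + z >= r + 19 && n < -2; else branch requires (!(val != 2)) && val + z >= 10 && n < -2.
Before the if: (r > 11 ==> (3*val + z >= r + 19 && n < -2)) && ((!(r > 11)) ==> ((!(val != 2)) && val + z >= 10 && n < -2))
Then branch requires (r > 11 ==> (3*val + z >= r + 19 && n < -2)) && ((!(r > 11)) ==> ((!(val != 2)) && val + z >= 10 && n < -2)); else branch requires (r > 11 ==> (2*r + z >= 43 && n < -2)) && ((!(r > 11)) ==> ((!(r != 10)) && r + z >= 18 && n < -2)).
Before the if: (3*w + 2*z >= -7 ==> ((r > 11 ==> (3*val + z >= r + 19 && n < -2)) && ((!(r > 11)) ==> ((!(val != 2)) && val + z >= 10 && n < -2)))) && ((!(3*w + 2*z >= -7)) ==> ((r > 11 ==> (2*r + z >= 43 && n < -2)) && ((!(r > 11)) ==> ((!(r != 10)) && r + z >= 18 && n < -2))))
Answer: WP = (3*w + 2*z >= -7 ==> ((r > 11 ==> (3*val + z >= r + 19 && n < -2)) && ((!(r > 11)) ==> ((!(val != 2)) && val + z >= 10 && n < -2)))) && ((!(3*w + 2*z >= -7)) ==> ((r > 11 ==> (2*r + z >= 43 && n < -2)) && ((!(r > 11)) ==> ((!(r != 10)) && r + z >= 18 && n < -2))))


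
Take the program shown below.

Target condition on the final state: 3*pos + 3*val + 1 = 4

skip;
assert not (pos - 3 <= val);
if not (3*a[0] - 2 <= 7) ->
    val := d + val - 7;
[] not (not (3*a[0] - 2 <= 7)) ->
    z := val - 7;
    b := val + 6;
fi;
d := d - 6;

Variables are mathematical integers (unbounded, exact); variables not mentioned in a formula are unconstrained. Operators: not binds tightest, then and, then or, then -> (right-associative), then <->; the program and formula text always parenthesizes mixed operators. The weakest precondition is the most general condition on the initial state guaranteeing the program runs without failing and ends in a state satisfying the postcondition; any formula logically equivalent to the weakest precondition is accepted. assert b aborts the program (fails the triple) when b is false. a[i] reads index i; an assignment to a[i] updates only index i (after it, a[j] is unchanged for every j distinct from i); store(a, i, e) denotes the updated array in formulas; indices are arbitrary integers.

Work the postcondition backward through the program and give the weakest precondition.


Working backward. After the program, the postcondition 3*pos + 3*val + 1 = 4 must hold; in canonical form it is 3*pos + 3*val = 3.
Before d := d - 6: 3*pos + 3*val = 3
Then branch requires 3*d + 3*pos + 3*val = 24; else branch requires 3*pos + 3*val = 3.
Before the if: ((not (3*a[0] <= 9)) -> 3*d + 3*pos + 3*val = 24) and (3*a[0] <= 9 -> 3*pos + 3*val = 3)
Before assert not (pos - 3 <= val): (not (pos <= val + 3)) and ((not (3*a[0] <= 9)) -> 3*d + 3*pos + 3*val = 24) and (3*a[0] <= 9 -> 3*pos + 3*val = 3)
Before skip: (not (pos <= val + 3)) and ((not (3*a[0] <= 9)) -> 3*d + 3*pos + 3*val = 24) and (3*a[0] <= 9 -> 3*pos + 3*val = 3)
Answer: WP = (not (pos <= val + 3)) and ((not (3*a[0] <= 9)) -> 3*d + 3*pos + 3*val = 24) and (3*a[0] <= 9 -> 3*pos + 3*val = 3)


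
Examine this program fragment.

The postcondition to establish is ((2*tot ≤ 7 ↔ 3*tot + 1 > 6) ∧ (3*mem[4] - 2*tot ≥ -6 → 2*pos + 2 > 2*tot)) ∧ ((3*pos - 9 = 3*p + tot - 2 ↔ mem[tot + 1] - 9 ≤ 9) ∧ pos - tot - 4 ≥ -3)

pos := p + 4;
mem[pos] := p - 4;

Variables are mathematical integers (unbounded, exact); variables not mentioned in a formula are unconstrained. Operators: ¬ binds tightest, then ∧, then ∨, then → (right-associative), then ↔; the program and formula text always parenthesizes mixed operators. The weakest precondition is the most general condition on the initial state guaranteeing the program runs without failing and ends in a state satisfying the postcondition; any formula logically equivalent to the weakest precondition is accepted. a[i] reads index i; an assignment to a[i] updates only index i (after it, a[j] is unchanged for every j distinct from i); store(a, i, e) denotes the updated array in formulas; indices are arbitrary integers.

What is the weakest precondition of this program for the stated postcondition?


Working backward. After the program, the postcondition ((2*tot ≤ 7 ↔ 3*tot + 1 > 6) ∧ (3*mem[4] - 2*tot ≥ -6 → 2*pos + 2 > 2*tot)) ∧ ((3*pos - 9 = 3*p + tot - 2 ↔ mem[tot + 1] - 9 ≤ 9) ∧ pos - tot - 4 ≥ -3) must hold; in canonical form it is (2*tot ≤ 7 ↔ 3*tot > 5) ∧ (3*mem[4] ≥ 2*tot - 6 → 2*pos > 2*tot - 2) ∧ (3*pos = 3*p + tot + 7 ↔ mem[tot + 1] ≤ 18) ∧ pos ≥ tot + 1.
Before mem[pos] := p - 4: (2*tot ≤ 7 ↔ 3*tot > 5) ∧ (3*store(mem, pos, p - 4)[4] ≥ 2*tot - 6 → 2*pos > 2*tot - 2) ∧ (3*pos = 3*p + tot + 7 ↔ store(mem, pos, p - 4)[tot + 1] ≤ 18) ∧ pos ≥ tot + 1
Before pos := p + 4: (2*tot ≤ 7 ↔ 3*tot > 5) ∧ (3*store(mem, p + 4, p - 4)[4] ≥ 2*tot - 6 → 2*p > 2*tot - 10) ∧ (tot = 5 ↔ store(mem, p + 4, p - 4)[tot + 1] ≤ 18) ∧ p ≥ tot - 3
Answer: WP = (2*tot ≤ 7 ↔ 3*tot > 5) ∧ (3*store(mem, p + 4, p - 4)[4] ≥ 2*tot - 6 → 2*p > 2*tot - 10) ∧ (tot = 5 ↔ store(mem, p + 4, p - 4)[tot + 1] ≤ 18) ∧ p ≥ tot - 3


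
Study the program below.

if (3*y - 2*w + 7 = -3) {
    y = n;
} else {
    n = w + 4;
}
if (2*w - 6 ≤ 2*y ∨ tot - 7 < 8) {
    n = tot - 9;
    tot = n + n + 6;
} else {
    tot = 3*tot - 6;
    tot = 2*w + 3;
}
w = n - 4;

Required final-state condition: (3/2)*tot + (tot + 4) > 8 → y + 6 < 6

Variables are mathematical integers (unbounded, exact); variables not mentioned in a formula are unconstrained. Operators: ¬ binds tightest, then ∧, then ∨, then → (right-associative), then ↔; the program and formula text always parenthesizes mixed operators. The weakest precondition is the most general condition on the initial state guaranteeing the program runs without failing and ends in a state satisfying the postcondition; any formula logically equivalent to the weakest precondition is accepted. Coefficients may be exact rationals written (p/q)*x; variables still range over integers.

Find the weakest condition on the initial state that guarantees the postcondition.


Working backward. After the program, the postcondition (3/2)*tot + (tot + 4) > 8 → y + 6 < 6 must hold; in canonical form it is (5/2)*tot > 4 → y < 0.
Before w := n - 4: (5/2)*tot > 4 → y < 0
Then branch requires 5*tot > 34 → y < 0; else branch requires 5*w > -7/2 → y < 0.
Before the if: ((2*w ≤ 2*y + 6 ∨ tot < 15) → (5*tot > 34 → y < 0)) ∧ ((¬(2*w ≤ 2*y + 6 ∨ tot < 15)) → (5*w > -7/2 → y < 0))
Then branch requires ((2*w ≤ 2*n + 6 ∨ tot < 15) → (5*tot > 34 → n < 0)) ∧ ((¬(2*w ≤ 2*n + 6 ∨ tot < 15)) → (5*w > -7/2 → n < 0)); else branch requires ((2*w ≤ 2*y + 6 ∨ tot < 15) → (5*tot > 34 → y < 0)) ∧ ((¬(2*w ≤ 2*y + 6 ∨ tot < 15)) → (5*w > -7/2 → y < 0)).
Before the if: (3*y = 2*w - 10 → (((2*w ≤ 2*n + 6 ∨ tot < 15) → (5*tot > 34 → n < 0)) ∧ ((¬(2*w ≤ 2*n + 6 ∨ tot < 15)) → (5*w > -7/2 → n < 0)))) ∧ ((¬(3*y = 2*w - 10)) → (((2*w ≤ 2*y + 6 ∨ tot < 15) → (5*tot > 34 → y < 0)) ∧ ((¬(2*w ≤ 2*y + 6 ∨ tot < 15)) → (5*w > -7/2 → y < 0))))
Answer: WP = (3*y = 2*w - 10 → (((2*w ≤ 2*n + 6 ∨ tot < 15) → (5*tot > 34 → n < 0)) ∧ ((¬(2*w ≤ 2*n + 6 ∨ tot < 15)) → (5*w > -7/2 → n < 0)))) ∧ ((¬(3*y = 2*w - 10)) → (((2*w ≤ 2*y + 6 ∨ tot < 15) → (5*tot > 34 → y < 0)) ∧ ((¬(2*w ≤ 2*y + 6 ∨ tot < 15)) → (5*w > -7/2 → y < 0))))


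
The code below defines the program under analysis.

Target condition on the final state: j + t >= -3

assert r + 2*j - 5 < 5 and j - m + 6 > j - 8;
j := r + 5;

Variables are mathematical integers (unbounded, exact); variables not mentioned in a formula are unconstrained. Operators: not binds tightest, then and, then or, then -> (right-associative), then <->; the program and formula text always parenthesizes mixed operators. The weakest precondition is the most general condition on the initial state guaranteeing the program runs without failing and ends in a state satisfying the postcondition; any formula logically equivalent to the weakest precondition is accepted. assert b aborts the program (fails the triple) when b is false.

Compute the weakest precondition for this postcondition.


Working backward. After the program, j + t >= -3 must hold.
Before j := r + 5: r + t >= -8
Before assert r + 2*j - 5 < 5 and j - m + 6 > j - 8: 2*j + r < 10 and m < 14 and r + t >= -8
Answer: WP = 2*j + r < 10 and m < 14 and r + t >= -8


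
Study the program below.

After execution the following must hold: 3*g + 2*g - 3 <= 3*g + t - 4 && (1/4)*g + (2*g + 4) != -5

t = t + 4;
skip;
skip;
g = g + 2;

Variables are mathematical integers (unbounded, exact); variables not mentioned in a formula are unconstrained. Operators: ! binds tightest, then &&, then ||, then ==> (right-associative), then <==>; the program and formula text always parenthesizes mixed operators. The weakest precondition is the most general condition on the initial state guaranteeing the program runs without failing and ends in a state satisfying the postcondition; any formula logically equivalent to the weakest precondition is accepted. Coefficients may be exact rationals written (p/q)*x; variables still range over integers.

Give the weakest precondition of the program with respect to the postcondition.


Working backward. After the program, the postcondition 3*g + 2*g - 3 <= 3*g + t - 4 && (1/4)*g + (2*g + 4) != -5 must hold; in canonical form it is 2*g <= t - 1 && (9/4)*g != -9.
Before g := g + 2: 2*g <= t - 5 && (9/4)*g != -27/2
Before skip: 2*g <= t - 5 && (9/4)*g != -27/2
Before skip: 2*g <= t - 5 && (9/4)*g != -27/2
Before t := t + 4: 2*g <= t - 1 && (9/4)*g != -27/2
Answer: WP = 2*g <= t - 1 && (9/4)*g != -27/2


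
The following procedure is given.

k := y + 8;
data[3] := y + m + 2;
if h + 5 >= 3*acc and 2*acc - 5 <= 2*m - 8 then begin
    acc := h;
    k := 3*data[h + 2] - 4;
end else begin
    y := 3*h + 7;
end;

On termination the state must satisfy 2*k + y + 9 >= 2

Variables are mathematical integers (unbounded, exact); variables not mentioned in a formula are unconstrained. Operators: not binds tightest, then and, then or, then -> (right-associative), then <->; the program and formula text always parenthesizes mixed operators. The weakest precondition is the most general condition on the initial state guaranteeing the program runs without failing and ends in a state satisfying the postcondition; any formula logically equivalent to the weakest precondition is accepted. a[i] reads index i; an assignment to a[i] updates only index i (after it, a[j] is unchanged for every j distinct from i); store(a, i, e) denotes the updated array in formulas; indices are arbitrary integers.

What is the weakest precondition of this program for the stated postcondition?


Working backward. After the program, the postcondition 2*k + y + 9 >= 2 must hold; in canonical form it is 2*k + y >= -7.
Then branch requires 6*data[h + 2] + y >= 1; else branch requires 3*h + 2*k >= -14.
Before the if: ((h >= 3*acc - 5 and 2*acc <= 2*m - 3) -> 6*data[h + 2] + y >= 1) and ((not (h >= 3*acc - 5 and 2*acc <= 2*m - 3)) -> 3*h + 2*k >= -14)
Before data[3] := y + m + 2: ((h >= 3*acc - 5 and 2*acc <= 2*m - 3) -> 6*store(data, 3, m + y + 2)[h + 2] + y >= 1) and ((not (h >= 3*acc - 5 and 2*acc <= 2*m - 3)) -> 3*h + 2*k >= -14)
Before k := y + 8: ((h >= 3*acc - 5 and 2*acc <= 2*m - 3) -> 6*store(data, 3, m + y + 2)[h + 2] + y >= 1) and ((not (h >= 3*acc - 5 and 2*acc <= 2*m - 3)) -> 3*h + 2*y >= -30)
Answer: WP = ((h >= 3*acc - 5 and 2*acc <= 2*m - 3) -> 6*store(data, 3, m + y + 2)[h + 2] + y >= 1) and ((not (h >= 3*acc - 5 and 2*acc <= 2*m - 3)) -> 3*h + 2*y >= -30)


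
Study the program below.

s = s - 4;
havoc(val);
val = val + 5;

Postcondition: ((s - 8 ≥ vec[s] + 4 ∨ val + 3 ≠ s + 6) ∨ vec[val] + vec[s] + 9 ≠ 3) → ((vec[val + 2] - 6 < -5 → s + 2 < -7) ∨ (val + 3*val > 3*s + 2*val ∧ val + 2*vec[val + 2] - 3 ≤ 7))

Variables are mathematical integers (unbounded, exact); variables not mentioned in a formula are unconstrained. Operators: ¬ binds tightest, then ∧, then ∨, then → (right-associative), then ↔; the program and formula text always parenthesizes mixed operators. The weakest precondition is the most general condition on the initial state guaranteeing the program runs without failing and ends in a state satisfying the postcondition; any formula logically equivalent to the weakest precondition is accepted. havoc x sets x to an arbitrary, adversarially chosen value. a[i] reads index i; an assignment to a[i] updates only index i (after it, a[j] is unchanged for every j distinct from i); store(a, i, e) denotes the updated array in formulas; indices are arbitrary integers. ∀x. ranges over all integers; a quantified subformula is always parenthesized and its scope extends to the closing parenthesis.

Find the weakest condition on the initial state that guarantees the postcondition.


Working backward. After the program, the postcondition ((s - 8 ≥ vec[s] + 4 ∨ val + 3 ≠ s + 6) ∨ vec[val] + vec[s] + 9 ≠ 3) → ((vec[val + 2] - 6 < -5 → s + 2 < -7) ∨ (val + 3*val > 3*s + 2*val ∧ val + 2*vec[val + 2] - 3 ≤ 7)) must hold; in canonical form it is (s ≥ vec[s] + 12 ∨ val ≠ s + 3 ∨ vec[s] + vec[val] ≠ -6) → ((vec[val + 2] < 1 → s < -9) ∨ (2*val > 3*s ∧ 2*vec[val + 2] + val ≤ 10)).
Before val := val + 5: (s ≥ vec[s] + 12 ∨ val ≠ s - 2 ∨ vec[val + 5] + vec[s] ≠ -6) → ((vec[val + 7] < 1 → s < -9) ∨ (2*val > 3*s - 10 ∧ 2*vec[val + 7] + val ≤ 5))
Before havoc val: ∀val_1. ((s ≥ vec[s] + 12 ∨ val_1 ≠ s - 2 ∨ vec[val_1 + 5] + vec[s] ≠ -6) → ((vec[val_1 + 7] < 1 → s < -9) ∨ (2*val_1 > 3*s - 10 ∧ 2*vec[val_1 + 7] + val_1 ≤ 5)))
Before s := s - 4: ∀val_1. ((s ≥ vec[s - 4] + 16 ∨ val_1 ≠ s - 6 ∨ vec[val_1 + 5] + vec[s - 4] ≠ -6) → ((vec[val_1 + 7] < 1 → s < -5) ∨ (2*val_1 > 3*s - 22 ∧ 2*vec[val_1 + 7] + val_1 ≤ 5)))
Answer: WP = ∀val_1. ((s ≥ vec[s - 4] + 16 ∨ val_1 ≠ s - 6 ∨ vec[val_1 + 5] + vec[s - 4] ≠ -6) → ((vec[val_1 + 7] < 1 → s < -5) ∨ (2*val_1 > 3*s - 22 ∧ 2*vec[val_1 + 7] + val_1 ≤ 5)))


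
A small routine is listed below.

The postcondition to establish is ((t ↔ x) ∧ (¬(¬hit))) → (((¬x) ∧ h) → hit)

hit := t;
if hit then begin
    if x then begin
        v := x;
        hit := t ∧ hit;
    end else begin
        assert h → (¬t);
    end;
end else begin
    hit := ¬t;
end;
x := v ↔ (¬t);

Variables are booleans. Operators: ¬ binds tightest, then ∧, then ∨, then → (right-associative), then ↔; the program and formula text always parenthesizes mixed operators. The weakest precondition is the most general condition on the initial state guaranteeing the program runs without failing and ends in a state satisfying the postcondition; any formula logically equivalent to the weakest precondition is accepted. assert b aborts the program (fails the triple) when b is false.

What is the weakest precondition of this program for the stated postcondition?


Working backward. After the program, the postcondition ((t ↔ x) ∧ (¬(¬hit))) → (((¬x) ∧ h) → hit) must hold; in canonical form it is ((t ↔ x) ∧ hit) → (((¬x) ∧ h) → hit).
Before x := v ↔ (¬t): ((t ↔ (v ↔ (¬t))) ∧ hit) → (((¬(v ↔ (¬t))) ∧ h) → hit)
Then branch requires (x → (((t ↔ (x ↔ (¬t))) ∧ t ∧ hit) → (((¬(x ↔ (¬t))) ∧ h) → (t ∧ hit)))) ∧ ((¬x) → ((h → (¬t)) ∧ (((t ↔ (v ↔ (¬t))) ∧ hit) → (((¬(v ↔ (¬t))) ∧ h) → hit)))); else branch requires ((t ↔ (v ↔ (¬t))) ∧ (¬t)) → (((¬(v ↔ (¬t))) ∧ h) → (¬t)).
Before the if: (hit → ((x → (((t ↔ (x ↔ (¬t))) ∧ t ∧ hit) → (((¬(x ↔ (¬t))) ∧ h) → (t ∧ hit)))) ∧ ((¬x) → ((h → (¬t)) ∧ (((t ↔ (v ↔ (¬t))) ∧ hit) → (((¬(v ↔ (¬t))) ∧ h) → hit)))))) ∧ ((¬hit) → (((t ↔ (v ↔ (¬t))) ∧ (¬t)) → (((¬(v ↔ (¬t))) ∧ h) → (¬t))))
Before hit := t: (t → ((x → (((t ↔ (x ↔ (¬t))) ∧ t) → (((¬(x ↔ (¬t))) ∧ h) → t))) ∧ ((¬x) → ((h → (¬t)) ∧ (((t ↔ (v ↔ (¬t))) ∧ t) → (((¬(v ↔ (¬t))) ∧ h) → t)))))) ∧ ((¬t) → (((t ↔ (v ↔ (¬t))) ∧ (¬t)) → (((¬(v ↔ (¬t))) ∧ h) → (¬t))))
Answer: WP = (t → ((x → (((t ↔ (x ↔ (¬t))) ∧ t) → (((¬(x ↔ (¬t))) ∧ h) → t))) ∧ ((¬x) → ((h → (¬t)) ∧ (((t ↔ (v ↔ (¬t))) ∧ t) → (((¬(v ↔ (¬t))) ∧ h) → t)))))) ∧ ((¬t) → (((t ↔ (v ↔ (¬t))) ∧ (¬t)) → (((¬(v ↔ (¬t))) ∧ h) → (¬t))))


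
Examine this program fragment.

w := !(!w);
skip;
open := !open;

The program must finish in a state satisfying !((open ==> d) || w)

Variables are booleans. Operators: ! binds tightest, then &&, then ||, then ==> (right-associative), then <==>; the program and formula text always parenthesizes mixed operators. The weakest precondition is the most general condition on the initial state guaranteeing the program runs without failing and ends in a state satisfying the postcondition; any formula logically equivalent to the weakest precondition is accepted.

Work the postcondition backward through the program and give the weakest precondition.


Working backward. After the program, !((open ==> d) || w) must hold.
Before open := !open: !(((!open) ==> d) || w)
Before skip: !(((!open) ==> d) || w)
Before w := !(!w): !(((!open) ==> d) || w)
Answer: WP = !(((!open) ==> d) || w)


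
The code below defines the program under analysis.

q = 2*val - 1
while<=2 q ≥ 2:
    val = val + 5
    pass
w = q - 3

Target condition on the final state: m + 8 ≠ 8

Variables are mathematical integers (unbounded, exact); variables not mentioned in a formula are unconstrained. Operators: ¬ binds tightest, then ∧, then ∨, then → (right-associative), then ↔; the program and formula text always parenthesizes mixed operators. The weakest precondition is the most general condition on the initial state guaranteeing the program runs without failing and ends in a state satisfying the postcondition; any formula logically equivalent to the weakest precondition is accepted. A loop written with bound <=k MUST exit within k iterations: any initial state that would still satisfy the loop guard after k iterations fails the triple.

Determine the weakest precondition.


Working backward. After the program, the postcondition m + 8 ≠ 8 must hold; in canonical form it is m ≠ 0.
Before w := q - 3: m ≠ 0
Before the loop (bound <=2), unroll the exhaustion recursion (WP_0 = exit-now case; WP_j = one more guarded iteration, up to j = 2):
  WP_0: (¬(q ≥ 2)) ∧ m ≠ 0
  WP_1: (q ≥ 2 → ((¬(q ≥ 2)) ∧ m ≠ 0)) ∧ ((¬(q ≥ 2)) → m ≠ 0)
  WP_2: (q ≥ 2 → ((q ≥ 2 → ((¬(q ≥ 2)) ∧ m ≠ 0)) ∧ ((¬(q ≥ 2)) → m ≠ 0))) ∧ ((¬(q ≥ 2)) → m ≠ 0)
So before the loop: (q ≥ 2 → ((q ≥ 2 → ((¬(q ≥ 2)) ∧ m ≠ 0)) ∧ ((¬(q ≥ 2)) → m ≠ 0))) ∧ ((¬(q ≥ 2)) → m ≠ 0)
Before q := 2*val - 1: (2*val ≥ 3 → ((2*val ≥ 3 → ((¬(2*val ≥ 3)) ∧ m ≠ 0)) ∧ ((¬(2*val ≥ 3)) → m ≠ 0))) ∧ ((¬(2*val ≥ 3)) → m ≠ 0)
Answer: WP = (2*val ≥ 3 → ((2*val ≥ 3 → ((¬(2*val ≥ 3)) ∧ m ≠ 0)) ∧ ((¬(2*val ≥ 3)) → m ≠ 0))) ∧ ((¬(2*val ≥ 3)) → m ≠ 0)


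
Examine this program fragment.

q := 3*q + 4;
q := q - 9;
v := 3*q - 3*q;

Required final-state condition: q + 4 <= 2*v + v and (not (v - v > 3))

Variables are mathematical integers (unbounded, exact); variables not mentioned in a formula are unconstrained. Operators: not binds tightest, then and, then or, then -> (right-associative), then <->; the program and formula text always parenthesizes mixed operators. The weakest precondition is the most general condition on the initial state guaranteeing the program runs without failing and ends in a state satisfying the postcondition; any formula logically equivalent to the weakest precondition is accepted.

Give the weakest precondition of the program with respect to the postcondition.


Working backward. After the program, the postcondition q + 4 <= 2*v + v and (not (v - v > 3)) must hold; in canonical form it is q <= 3*v - 4.
Before v := 3*q - 3*q: q <= -4
Before q := q - 9: q <= 5
Before q := 3*q + 4: 3*q <= 1
Answer: WP = 3*q <= 1


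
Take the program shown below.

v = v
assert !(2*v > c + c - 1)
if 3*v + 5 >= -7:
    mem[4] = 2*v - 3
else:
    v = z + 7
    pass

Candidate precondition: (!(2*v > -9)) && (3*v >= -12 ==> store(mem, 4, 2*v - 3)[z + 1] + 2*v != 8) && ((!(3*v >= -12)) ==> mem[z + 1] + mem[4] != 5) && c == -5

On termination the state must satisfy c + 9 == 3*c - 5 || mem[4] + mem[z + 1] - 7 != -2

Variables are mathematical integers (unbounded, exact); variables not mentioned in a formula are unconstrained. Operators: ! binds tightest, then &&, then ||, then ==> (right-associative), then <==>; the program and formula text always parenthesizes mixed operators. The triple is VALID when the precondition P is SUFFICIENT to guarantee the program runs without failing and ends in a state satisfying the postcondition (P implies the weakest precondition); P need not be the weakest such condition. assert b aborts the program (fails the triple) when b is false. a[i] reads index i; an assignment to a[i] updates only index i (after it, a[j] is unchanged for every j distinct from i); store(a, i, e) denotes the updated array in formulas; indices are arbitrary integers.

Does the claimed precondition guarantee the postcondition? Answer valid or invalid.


Working backward. After the program, the postcondition c + 9 == 3*c - 5 || mem[4] + mem[z + 1] - 7 != -2 must hold; in canonical form it is 2*c == 14 || mem[z + 1] + mem[4] != 5.
Then branch requires 2*c == 14 || store(mem, 4, 2*v - 3)[z + 1] + 2*v != 8; else branch requires 2*c == 14 || mem[z + 1] + mem[4] != 5.
Before the if: (3*v >= -12 ==> (2*c == 14 || store(mem, 4, 2*v - 3)[z + 1] + 2*v != 8)) && ((!(3*v >= -12)) ==> (2*c == 14 || mem[z + 1] + mem[4] != 5))
Before assert !(2*v > c + c - 1): (!(2*v > 2*c - 1)) && (3*v >= -12 ==> (2*c == 14 || store(mem, 4, 2*v - 3)[z + 1] + 2*v != 8)) && ((!(3*v >= -12)) ==> (2*c == 14 || mem[z + 1] + mem[4] != 5))
Before v := v: (!(2*v > 2*c - 1)) && (3*v >= -12 ==> (2*c == 14 || store(mem, 4, 2*v - 3)[z + 1] + 2*v != 8)) && ((!(3*v >= -12)) ==> (2*c == 14 || mem[z + 1] + mem[4] != 5))
The weakest precondition is (!(2*v > 2*c - 1)) && (3*v >= -12 ==> (2*c == 14 || store(mem, 4, 2*v - 3)[z + 1] + 2*v != 8)) && ((!(3*v >= -12)) ==> (2*c == 14 || mem[z + 1] + mem[4] != 5)).
Check whether (!(2*v > -9)) && (3*v >= -12 ==> store(mem, 4, 2*v - 3)[z + 1] + 2*v != 8) && ((!(3*v >= -12)) ==> mem[z + 1] + mem[4] != 5) && c == -5 implies it.
Countermodel: at the initial state c = -5, mem = {[2] = -15215, [4] = 0, elsewhere 0}, v = -5, z = 1, the precondition holds but the weakest precondition fails.
Answer: invalid


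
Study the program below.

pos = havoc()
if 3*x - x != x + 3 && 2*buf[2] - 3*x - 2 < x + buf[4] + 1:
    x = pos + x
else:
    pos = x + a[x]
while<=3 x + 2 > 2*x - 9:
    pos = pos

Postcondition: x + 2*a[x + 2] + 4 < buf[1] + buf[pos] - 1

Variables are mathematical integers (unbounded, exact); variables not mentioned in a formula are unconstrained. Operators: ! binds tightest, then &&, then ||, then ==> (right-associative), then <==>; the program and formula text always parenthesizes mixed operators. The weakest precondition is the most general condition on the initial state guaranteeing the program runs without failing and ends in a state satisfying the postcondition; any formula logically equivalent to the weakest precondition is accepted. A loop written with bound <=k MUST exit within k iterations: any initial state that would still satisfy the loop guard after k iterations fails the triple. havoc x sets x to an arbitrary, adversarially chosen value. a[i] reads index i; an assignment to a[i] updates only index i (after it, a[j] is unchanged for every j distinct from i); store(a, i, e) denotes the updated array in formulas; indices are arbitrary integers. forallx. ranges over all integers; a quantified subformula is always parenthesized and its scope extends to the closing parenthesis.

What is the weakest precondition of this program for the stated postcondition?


Working backward. After the program, the postcondition x + 2*a[x + 2] + 4 < buf[1] + buf[pos] - 1 must hold; in canonical form it is 2*a[x + 2] + x < buf[1] + buf[pos] - 5.
Before the loop (bound <=3), unroll the exhaustion recursion (WP_0 = exit-now case; WP_j = one more guarded iteration, up to j = 3):
  WP_0: (!(x < 11)) && 2*a[x + 2] + x < buf[1] + buf[pos] - 5
  WP_1: (x < 11 ==> ((!(x < 11)) && 2*a[x + 2] + x < buf[1] + buf[pos] - 5)) && ((!(x < 11)) ==> 2*a[x + 2] + x < buf[1] + buf[pos] - 5)
  WP_2: (x < 11 ==> ((x < 11 ==> ((!(x < 11)) && 2*a[x + 2] + x < buf[1] + buf[pos] - 5)) && ((!(x < 11)) ==> 2*a[x + 2] + x < buf[1] + buf[pos] - 5))) && ((!(x < 11)) ==> 2*a[x + 2] + x < buf[1] + buf[pos] - 5)
  WP_3: (x < 11 ==> ((x < 11 ==> ((x < 11 ==> ((!(x < 11)) && 2*a[x + 2] + x < buf[1] + buf[pos] - 5)) && ((!(x < 11)) ==> 2*a[x + 2] + x < buf[1] + buf[pos] - 5))) && ((!(x < 11)) ==> 2*a[x + 2] + x < buf[1] + buf[pos] - 5))) && ((!(x < 11)) ==> 2*a[x + 2] + x < buf[1] + buf[pos] - 5)
So before the loop: (x < 11 ==> ((x < 11 ==> ((x < 11 ==> ((!(x < 11)) && 2*a[x + 2] + x < buf[1] + buf[pos] - 5)) && ((!(x < 11)) ==> 2*a[x + 2] + x < buf[1] + buf[pos] - 5))) && ((!(x < 11)) ==> 2*a[x + 2] + x < buf[1] + buf[pos] - 5))) && ((!(x < 11)) ==> 2*a[x + 2] + x < buf[1] + buf[pos] - 5)
Then branch requires (pos + x < 11 ==> ((pos + x < 11 ==> ((pos + x < 11 ==> ((!(pos + x < 11)) && 2*a[pos + x + 2] + pos + x < buf[1] + buf[pos] - 5)) && ((!(pos + x < 11)) ==> 2*a[pos + x + 2] + pos + x < buf[1] + buf[pos] - 5))) && ((!(pos + x < 11)) ==> 2*a[pos + x + 2] + pos + x < buf[1] + buf[pos] - 5))) && ((!(pos + x < 11)) ==> 2*a[pos + x + 2] + pos + x < buf[1] + buf[pos] - 5); else branch requires (x < 11 ==> ((x < 11 ==> ((x < 11 ==> ((!(x < 11)) && 2*a[x + 2] + x < buf[a[x] + x] + buf[1] - 5)) && ((!(x < 11)) ==> 2*a[x + 2] + x < buf[a[x] + x] + buf[1] - 5))) && ((!(x < 11)) ==> 2*a[x + 2] + x < buf[a[x] + x] + buf[1] - 5))) && ((!(x < 11)) ==> 2*a[x + 2] + x < buf[a[x] + x] + buf[1] - 5).
Before the if: ((x != 3 && 2*buf[2] < buf[4] + 4*x + 3) ==> ((pos + x < 11 ==> ((pos + x < 11 ==> ((pos + x < 11 ==> ((!(pos + x < 11)) && 2*a[pos + x + 2] + pos + x < buf[1] + buf[pos] - 5)) && ((!(pos + x < 11)) ==> 2*a[pos + x + 2] + pos + x < buf[1] + buf[pos] - 5))) && ((!(pos + x < 11)) ==> 2*a[pos + x + 2] + pos + x < buf[1] + buf[pos] - 5))) && ((!(pos + x < 11)) ==> 2*a[pos + x + 2] + pos + x < buf[1] + buf[pos] - 5))) && ((!(x != 3 && 2*buf[2] < buf[4] + 4*x + 3)) ==> ((x < 11 ==> ((x < 11 ==> ((x < 11 ==> ((!(x < 11)) && 2*a[x + 2] + x < buf[a[x] + x] + buf[1] - 5)) && ((!(x < 11)) ==> 2*a[x + 2] + x < buf[a[x] + x] + buf[1] - 5))) && ((!(x < 11)) ==> 2*a[x + 2] + x < buf[a[x] + x] + buf[1] - 5))) && ((!(x < 11)) ==> 2*a[x + 2] + x < buf[a[x] + x] + buf[1] - 5)))
Before havoc pos: forall pos_1. (((x != 3 && 2*buf[2] < buf[4] + 4*x + 3) ==> ((pos_1 + x < 11 ==> ((pos_1 + x < 11 ==> ((pos_1 + x < 11 ==> ((!(pos_1 + x < 11)) && 2*a[pos_1 + x + 2] + pos_1 + x < buf[1] + buf[pos_1] - 5)) && ((!(pos_1 + x < 11)) ==> 2*a[pos_1 + x + 2] + pos_1 + x < buf[1] + buf[pos_1] - 5))) && ((!(pos_1 + x < 11)) ==> 2*a[pos_1 + x + 2] + pos_1 + x < buf[1] + buf[pos_1] - 5))) && ((!(pos_1 + x < 11)) ==> 2*a[pos_1 + x + 2] + pos_1 + x < buf[1] + buf[pos_1] - 5))) && ((!(x != 3 && 2*buf[2] < buf[4] + 4*x + 3)) ==> ((x < 11 ==> ((x < 11 ==> ((x < 11 ==> ((!(x < 11)) && 2*a[x + 2] + x < buf[a[x] + x] + buf[1] - 5)) && ((!(x < 11)) ==> 2*a[x + 2] + x < buf[a[x] + x] + buf[1] - 5))) && ((!(x < 11)) ==> 2*a[x + 2] + x < buf[a[x] + x] + buf[1] - 5))) && ((!(x < 11)) ==> 2*a[x + 2] + x < buf[a[x] + x] + buf[1] - 5))))
Answer: WP = forall pos_1. (((x != 3 && 2*buf[2] < buf[4] + 4*x + 3) ==> ((pos_1 + x < 11 ==> ((pos_1 + x < 11 ==> ((pos_1 + x < 11 ==> ((!(pos_1 + x < 11)) && 2*a[pos_1 + x + 2] + pos_1 + x < buf[1] + buf[pos_1] - 5)) && ((!(pos_1 + x < 11)) ==> 2*a[pos_1 + x + 2] + pos_1 + x < buf[1] + buf[pos_1] - 5))) && ((!(pos_1 + x < 11)) ==> 2*a[pos_1 + x + 2] + pos_1 + x < buf[1] + buf[pos_1] - 5))) && ((!(pos_1 + x < 11)) ==> 2*a[pos_1 + x + 2] + pos_1 + x < buf[1] + buf[pos_1] - 5))) && ((!(x != 3 && 2*buf[2] < buf[4] + 4*x + 3)) ==> ((x < 11 ==> ((x < 11 ==> ((x < 11 ==> ((!(x < 11)) && 2*a[x + 2] + x < buf[a[x] + x] + buf[1] - 5)) && ((!(x < 11)) ==> 2*a[x + 2] + x < buf[a[x] + x] + buf[1] - 5))) && ((!(x < 11)) ==> 2*a[x + 2] + x < buf[a[x] + x] + buf[1] - 5))) && ((!(x < 11)) ==> 2*a[x + 2] + x < buf[a[x] + x] + buf[1] - 5))))
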